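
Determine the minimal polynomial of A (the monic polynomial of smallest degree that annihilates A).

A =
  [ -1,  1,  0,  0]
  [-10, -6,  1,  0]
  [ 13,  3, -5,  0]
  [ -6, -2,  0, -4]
x^3 + 12*x^2 + 48*x + 64

The characteristic polynomial is χ_A(x) = (x + 4)^4, so the eigenvalues are known. The minimal polynomial is
  m_A(x) = Π_λ (x − λ)^{k_λ}
where k_λ is the size of the *largest* Jordan block for λ (equivalently, the smallest k with (A − λI)^k v = 0 for every generalised eigenvector v of λ).

  λ = -4: largest Jordan block has size 3, contributing (x + 4)^3

So m_A(x) = (x + 4)^3 = x^3 + 12*x^2 + 48*x + 64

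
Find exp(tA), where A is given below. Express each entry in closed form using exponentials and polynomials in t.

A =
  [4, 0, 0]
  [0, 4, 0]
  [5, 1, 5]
e^{tA} =
  [exp(4*t), 0, 0]
  [0, exp(4*t), 0]
  [5*exp(5*t) - 5*exp(4*t), exp(5*t) - exp(4*t), exp(5*t)]

Strategy: write A = P · J · P⁻¹ where J is a Jordan canonical form, so e^{tA} = P · e^{tJ} · P⁻¹, and e^{tJ} can be computed block-by-block.

A has Jordan form
J =
  [4, 0, 0]
  [0, 4, 0]
  [0, 0, 5]
(up to reordering of blocks).

Per-block formulas:
  For a 1×1 block at λ = 4: exp(t · [4]) = [e^(4t)].
  For a 1×1 block at λ = 5: exp(t · [5]) = [e^(5t)].

After assembling e^{tJ} and conjugating by P, we get:

e^{tA} =
  [exp(4*t), 0, 0]
  [0, exp(4*t), 0]
  [5*exp(5*t) - 5*exp(4*t), exp(5*t) - exp(4*t), exp(5*t)]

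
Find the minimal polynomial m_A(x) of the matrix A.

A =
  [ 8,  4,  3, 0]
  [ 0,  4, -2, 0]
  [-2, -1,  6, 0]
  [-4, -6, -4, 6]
x^3 - 18*x^2 + 108*x - 216

The characteristic polynomial is χ_A(x) = (x - 6)^4, so the eigenvalues are known. The minimal polynomial is
  m_A(x) = Π_λ (x − λ)^{k_λ}
where k_λ is the size of the *largest* Jordan block for λ (equivalently, the smallest k with (A − λI)^k v = 0 for every generalised eigenvector v of λ).

  λ = 6: largest Jordan block has size 3, contributing (x − 6)^3

So m_A(x) = (x - 6)^3 = x^3 - 18*x^2 + 108*x - 216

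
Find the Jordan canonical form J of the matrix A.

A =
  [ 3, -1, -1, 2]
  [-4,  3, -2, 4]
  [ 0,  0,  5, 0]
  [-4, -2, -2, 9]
J_2(5) ⊕ J_1(5) ⊕ J_1(5)

The characteristic polynomial is
  det(x·I − A) = x^4 - 20*x^3 + 150*x^2 - 500*x + 625 = (x - 5)^4

Eigenvalues and multiplicities (the geometric multiplicity of λ is n − rank(A − λI), which equals the number of Jordan blocks for λ):
  λ = 5: algebraic multiplicity = 4, geometric multiplicity = 3

Determining the block sizes for each eigenvalue:
  λ = 5: 3 blocks summing to 4 forces exactly one block of size 2 and the rest size 1 → block sizes [2, 1, 1]

Assembling the blocks gives a Jordan form
J =
  [5, 1, 0, 0]
  [0, 5, 0, 0]
  [0, 0, 5, 0]
  [0, 0, 0, 5]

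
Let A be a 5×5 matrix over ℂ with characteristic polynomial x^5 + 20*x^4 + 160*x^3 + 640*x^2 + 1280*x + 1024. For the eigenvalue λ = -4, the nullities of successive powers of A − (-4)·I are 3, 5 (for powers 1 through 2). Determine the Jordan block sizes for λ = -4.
Block sizes for λ = -4: [2, 2, 1]

From the dimensions of kernels of powers, the number of Jordan blocks of size at least j is d_j − d_{j−1} where d_j = dim ker(N^j) (with d_0 = 0). Computing the differences gives [3, 2].
The number of blocks of size exactly k is (#blocks of size ≥ k) − (#blocks of size ≥ k + 1), so the partition is: 1 block(s) of size 1, 2 block(s) of size 2.
In nonincreasing order the block sizes are [2, 2, 1].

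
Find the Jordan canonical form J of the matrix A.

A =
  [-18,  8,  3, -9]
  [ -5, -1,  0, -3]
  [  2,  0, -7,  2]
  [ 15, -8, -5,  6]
J_2(-5) ⊕ J_2(-5)

The characteristic polynomial is
  det(x·I − A) = x^4 + 20*x^3 + 150*x^2 + 500*x + 625 = (x + 5)^4

Eigenvalues and multiplicities (the geometric multiplicity of λ is n − rank(A − λI), which equals the number of Jordan blocks for λ):
  λ = -5: algebraic multiplicity = 4, geometric multiplicity = 2

Determining the block sizes for each eigenvalue:
  λ = -5: with am = 4 and gm = 2, the partition is not yet determined (e.g. several partitions of 4 into 2 parts exist). Let N = A − (-5)·I. Computing rank(N^1) = 2, rank(N^2) = 0; the number of blocks of size ≥ j is rank(N^{j−1}) − rank(N^j), giving [2, 2]. So we have 2 block(s) of size 2 → block sizes [2, 2]

Assembling the blocks gives a Jordan form
J =
  [-5,  1,  0,  0]
  [ 0, -5,  0,  0]
  [ 0,  0, -5,  1]
  [ 0,  0,  0, -5]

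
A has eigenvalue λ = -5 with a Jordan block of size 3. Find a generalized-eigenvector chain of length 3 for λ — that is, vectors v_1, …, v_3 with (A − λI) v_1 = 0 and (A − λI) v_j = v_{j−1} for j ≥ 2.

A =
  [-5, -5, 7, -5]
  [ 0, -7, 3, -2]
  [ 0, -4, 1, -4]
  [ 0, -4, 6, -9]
A Jordan chain for λ = -5 of length 3:
v_1 = (2, 0, 0, 0)ᵀ
v_2 = (-5, -2, -4, -4)ᵀ
v_3 = (0, 1, 0, 0)ᵀ

Let N = A − (-5)·I. We want v_3 with N^3 v_3 = 0 but N^2 v_3 ≠ 0; then v_{j-1} := N · v_j for j = 3, …, 2.

Pick v_3 = (0, 1, 0, 0)ᵀ.
Then v_2 = N · v_3 = (-5, -2, -4, -4)ᵀ.
Then v_1 = N · v_2 = (2, 0, 0, 0)ᵀ.

Sanity check: (A − (-5)·I) v_1 = (0, 0, 0, 0)ᵀ = 0. ✓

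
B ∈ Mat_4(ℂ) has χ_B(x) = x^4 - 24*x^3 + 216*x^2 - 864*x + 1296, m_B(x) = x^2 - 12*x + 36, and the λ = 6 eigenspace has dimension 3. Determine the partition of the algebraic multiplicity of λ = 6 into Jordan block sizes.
Block sizes for λ = 6: [2, 1, 1]

Step 1 — from the characteristic polynomial, algebraic multiplicity of λ = 6 is 4. From dim ker(B − (6)·I) = 3, there are exactly 3 Jordan blocks for λ = 6.
Step 2 — from the minimal polynomial, the factor (x − 6)^2 tells us the largest block for λ = 6 has size 2.
Step 3 — with total size 4, 3 blocks, and largest block 2, the block sizes (in nonincreasing order) are [2, 1, 1].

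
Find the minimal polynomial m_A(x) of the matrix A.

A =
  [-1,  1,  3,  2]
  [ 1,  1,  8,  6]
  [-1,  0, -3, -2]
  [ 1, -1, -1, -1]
x^3 + 3*x^2 + 3*x + 1

The characteristic polynomial is χ_A(x) = (x + 1)^4, so the eigenvalues are known. The minimal polynomial is
  m_A(x) = Π_λ (x − λ)^{k_λ}
where k_λ is the size of the *largest* Jordan block for λ (equivalently, the smallest k with (A − λI)^k v = 0 for every generalised eigenvector v of λ).

  λ = -1: largest Jordan block has size 3, contributing (x + 1)^3

So m_A(x) = (x + 1)^3 = x^3 + 3*x^2 + 3*x + 1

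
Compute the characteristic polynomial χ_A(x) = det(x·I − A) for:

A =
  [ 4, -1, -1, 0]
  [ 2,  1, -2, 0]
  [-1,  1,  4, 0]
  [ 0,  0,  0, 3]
x^4 - 12*x^3 + 54*x^2 - 108*x + 81

Expanding det(x·I − A) (e.g. by cofactor expansion or by noting that A is similar to its Jordan form J, which has the same characteristic polynomial as A) gives
  χ_A(x) = x^4 - 12*x^3 + 54*x^2 - 108*x + 81
which factors as (x - 3)^4. The eigenvalues (with algebraic multiplicities) are λ = 3 with multiplicity 4.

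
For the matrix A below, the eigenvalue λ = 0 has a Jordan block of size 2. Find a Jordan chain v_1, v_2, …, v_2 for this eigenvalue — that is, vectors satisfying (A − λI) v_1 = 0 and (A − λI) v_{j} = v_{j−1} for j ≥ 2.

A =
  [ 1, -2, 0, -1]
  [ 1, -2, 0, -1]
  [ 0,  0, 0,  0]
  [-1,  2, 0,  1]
A Jordan chain for λ = 0 of length 2:
v_1 = (1, 1, 0, -1)ᵀ
v_2 = (1, 0, 0, 0)ᵀ

Let N = A − (0)·I. We want v_2 with N^2 v_2 = 0 but N^1 v_2 ≠ 0; then v_{j-1} := N · v_j for j = 2, …, 2.

Pick v_2 = (1, 0, 0, 0)ᵀ.
Then v_1 = N · v_2 = (1, 1, 0, -1)ᵀ.

Sanity check: (A − (0)·I) v_1 = (0, 0, 0, 0)ᵀ = 0. ✓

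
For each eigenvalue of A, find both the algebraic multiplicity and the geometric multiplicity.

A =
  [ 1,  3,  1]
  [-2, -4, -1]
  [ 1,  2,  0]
λ = -1: alg = 3, geom = 1

Step 1 — factor the characteristic polynomial to read off the algebraic multiplicities:
  χ_A(x) = (x + 1)^3

Step 2 — compute geometric multiplicities via the rank-nullity identity g(λ) = n − rank(A − λI):
  rank(A − (-1)·I) = 2, so dim ker(A − (-1)·I) = n − 2 = 1

Summary:
  λ = -1: algebraic multiplicity = 3, geometric multiplicity = 1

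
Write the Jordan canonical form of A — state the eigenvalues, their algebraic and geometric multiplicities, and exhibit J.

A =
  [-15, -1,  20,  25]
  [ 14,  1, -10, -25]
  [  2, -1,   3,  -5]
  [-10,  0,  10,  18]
J_1(-2) ⊕ J_2(3) ⊕ J_1(3)

The characteristic polynomial is
  det(x·I − A) = x^4 - 7*x^3 + 9*x^2 + 27*x - 54 = (x - 3)^3*(x + 2)

Eigenvalues and multiplicities (the geometric multiplicity of λ is n − rank(A − λI), which equals the number of Jordan blocks for λ):
  λ = -2: algebraic multiplicity = 1, geometric multiplicity = 1
  λ = 3: algebraic multiplicity = 3, geometric multiplicity = 2

Determining the block sizes for each eigenvalue:
  λ = -2: one block (gm = 1), so the single block has size am = 1 → block sizes [1]
  λ = 3: 2 blocks summing to 3 forces exactly one block of size 2 and the rest size 1 → block sizes [2, 1]

Assembling the blocks gives a Jordan form
J =
  [-2, 0, 0, 0]
  [ 0, 3, 1, 0]
  [ 0, 0, 3, 0]
  [ 0, 0, 0, 3]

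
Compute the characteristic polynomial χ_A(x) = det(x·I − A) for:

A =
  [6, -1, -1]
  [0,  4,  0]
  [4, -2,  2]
x^3 - 12*x^2 + 48*x - 64

Expanding det(x·I − A) (e.g. by cofactor expansion or by noting that A is similar to its Jordan form J, which has the same characteristic polynomial as A) gives
  χ_A(x) = x^3 - 12*x^2 + 48*x - 64
which factors as (x - 4)^3. The eigenvalues (with algebraic multiplicities) are λ = 4 with multiplicity 3.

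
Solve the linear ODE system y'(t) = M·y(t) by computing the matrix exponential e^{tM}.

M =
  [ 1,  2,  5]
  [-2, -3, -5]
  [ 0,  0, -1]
e^{tM} =
  [2*t*exp(-t) + exp(-t), 2*t*exp(-t), 5*t*exp(-t)]
  [-2*t*exp(-t), -2*t*exp(-t) + exp(-t), -5*t*exp(-t)]
  [0, 0, exp(-t)]

Strategy: write M = P · J · P⁻¹ where J is a Jordan canonical form, so e^{tM} = P · e^{tJ} · P⁻¹, and e^{tJ} can be computed block-by-block.

M has Jordan form
J =
  [-1,  1,  0]
  [ 0, -1,  0]
  [ 0,  0, -1]
(up to reordering of blocks).

Per-block formulas:
  For a 1×1 block at λ = -1: exp(t · [-1]) = [e^(-1t)].
  For a 2×2 Jordan block J_2(-1): exp(t · J_2(-1)) = e^(-1t)·(I + t·N), where N is the 2×2 nilpotent shift.

After assembling e^{tJ} and conjugating by P, we get:

e^{tM} =
  [2*t*exp(-t) + exp(-t), 2*t*exp(-t), 5*t*exp(-t)]
  [-2*t*exp(-t), -2*t*exp(-t) + exp(-t), -5*t*exp(-t)]
  [0, 0, exp(-t)]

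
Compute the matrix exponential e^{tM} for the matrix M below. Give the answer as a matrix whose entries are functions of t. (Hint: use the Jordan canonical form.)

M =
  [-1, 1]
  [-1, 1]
e^{tM} =
  [1 - t, t]
  [-t, t + 1]

Strategy: write M = P · J · P⁻¹ where J is a Jordan canonical form, so e^{tM} = P · e^{tJ} · P⁻¹, and e^{tJ} can be computed block-by-block.

M has Jordan form
J =
  [0, 1]
  [0, 0]
(up to reordering of blocks).

Per-block formulas:
  For a 2×2 Jordan block J_2(0): exp(t · J_2(0)) = e^(0t)·(I + t·N), where N is the 2×2 nilpotent shift.

After assembling e^{tJ} and conjugating by P, we get:

e^{tM} =
  [1 - t, t]
  [-t, t + 1]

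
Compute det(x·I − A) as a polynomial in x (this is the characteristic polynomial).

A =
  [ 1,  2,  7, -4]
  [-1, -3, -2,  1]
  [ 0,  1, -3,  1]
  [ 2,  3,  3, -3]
x^4 + 8*x^3 + 24*x^2 + 32*x + 16

Expanding det(x·I − A) (e.g. by cofactor expansion or by noting that A is similar to its Jordan form J, which has the same characteristic polynomial as A) gives
  χ_A(x) = x^4 + 8*x^3 + 24*x^2 + 32*x + 16
which factors as (x + 2)^4. The eigenvalues (with algebraic multiplicities) are λ = -2 with multiplicity 4.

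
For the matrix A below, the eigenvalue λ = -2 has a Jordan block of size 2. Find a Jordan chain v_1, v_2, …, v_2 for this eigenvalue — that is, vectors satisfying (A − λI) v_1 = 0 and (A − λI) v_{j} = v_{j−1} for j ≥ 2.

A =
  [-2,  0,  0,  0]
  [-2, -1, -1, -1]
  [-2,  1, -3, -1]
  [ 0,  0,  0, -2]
A Jordan chain for λ = -2 of length 2:
v_1 = (0, -2, -2, 0)ᵀ
v_2 = (1, 0, 0, 0)ᵀ

Let N = A − (-2)·I. We want v_2 with N^2 v_2 = 0 but N^1 v_2 ≠ 0; then v_{j-1} := N · v_j for j = 2, …, 2.

Pick v_2 = (1, 0, 0, 0)ᵀ.
Then v_1 = N · v_2 = (0, -2, -2, 0)ᵀ.

Sanity check: (A − (-2)·I) v_1 = (0, 0, 0, 0)ᵀ = 0. ✓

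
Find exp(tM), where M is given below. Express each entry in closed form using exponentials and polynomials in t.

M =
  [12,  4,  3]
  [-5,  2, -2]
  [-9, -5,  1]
e^{tM} =
  [t^2*exp(5*t) + 7*t*exp(5*t) + exp(5*t), t^2*exp(5*t)/2 + 4*t*exp(5*t), t^2*exp(5*t)/2 + 3*t*exp(5*t)]
  [-t^2*exp(5*t) - 5*t*exp(5*t), -t^2*exp(5*t)/2 - 3*t*exp(5*t) + exp(5*t), -t^2*exp(5*t)/2 - 2*t*exp(5*t)]
  [-t^2*exp(5*t) - 9*t*exp(5*t), -t^2*exp(5*t)/2 - 5*t*exp(5*t), -t^2*exp(5*t)/2 - 4*t*exp(5*t) + exp(5*t)]

Strategy: write M = P · J · P⁻¹ where J is a Jordan canonical form, so e^{tM} = P · e^{tJ} · P⁻¹, and e^{tJ} can be computed block-by-block.

M has Jordan form
J =
  [5, 1, 0]
  [0, 5, 1]
  [0, 0, 5]
(up to reordering of blocks).

Per-block formulas:
  For a 3×3 Jordan block J_3(5): exp(t · J_3(5)) = e^(5t)·(I + t·N + (t^2/2)·N^2), where N is the 3×3 nilpotent shift.

After assembling e^{tJ} and conjugating by P, we get:

e^{tM} =
  [t^2*exp(5*t) + 7*t*exp(5*t) + exp(5*t), t^2*exp(5*t)/2 + 4*t*exp(5*t), t^2*exp(5*t)/2 + 3*t*exp(5*t)]
  [-t^2*exp(5*t) - 5*t*exp(5*t), -t^2*exp(5*t)/2 - 3*t*exp(5*t) + exp(5*t), -t^2*exp(5*t)/2 - 2*t*exp(5*t)]
  [-t^2*exp(5*t) - 9*t*exp(5*t), -t^2*exp(5*t)/2 - 5*t*exp(5*t), -t^2*exp(5*t)/2 - 4*t*exp(5*t) + exp(5*t)]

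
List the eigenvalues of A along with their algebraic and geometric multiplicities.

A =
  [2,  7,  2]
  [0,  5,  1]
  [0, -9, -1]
λ = 2: alg = 3, geom = 1

Step 1 — factor the characteristic polynomial to read off the algebraic multiplicities:
  χ_A(x) = (x - 2)^3

Step 2 — compute geometric multiplicities via the rank-nullity identity g(λ) = n − rank(A − λI):
  rank(A − (2)·I) = 2, so dim ker(A − (2)·I) = n − 2 = 1

Summary:
  λ = 2: algebraic multiplicity = 3, geometric multiplicity = 1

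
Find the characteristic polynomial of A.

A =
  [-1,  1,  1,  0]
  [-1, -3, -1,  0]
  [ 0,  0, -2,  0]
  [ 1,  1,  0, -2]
x^4 + 8*x^3 + 24*x^2 + 32*x + 16

Expanding det(x·I − A) (e.g. by cofactor expansion or by noting that A is similar to its Jordan form J, which has the same characteristic polynomial as A) gives
  χ_A(x) = x^4 + 8*x^3 + 24*x^2 + 32*x + 16
which factors as (x + 2)^4. The eigenvalues (with algebraic multiplicities) are λ = -2 with multiplicity 4.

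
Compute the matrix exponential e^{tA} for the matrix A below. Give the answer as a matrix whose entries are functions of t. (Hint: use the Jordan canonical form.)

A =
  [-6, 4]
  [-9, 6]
e^{tA} =
  [1 - 6*t, 4*t]
  [-9*t, 6*t + 1]

Strategy: write A = P · J · P⁻¹ where J is a Jordan canonical form, so e^{tA} = P · e^{tJ} · P⁻¹, and e^{tJ} can be computed block-by-block.

A has Jordan form
J =
  [0, 1]
  [0, 0]
(up to reordering of blocks).

Per-block formulas:
  For a 2×2 Jordan block J_2(0): exp(t · J_2(0)) = e^(0t)·(I + t·N), where N is the 2×2 nilpotent shift.

After assembling e^{tJ} and conjugating by P, we get:

e^{tA} =
  [1 - 6*t, 4*t]
  [-9*t, 6*t + 1]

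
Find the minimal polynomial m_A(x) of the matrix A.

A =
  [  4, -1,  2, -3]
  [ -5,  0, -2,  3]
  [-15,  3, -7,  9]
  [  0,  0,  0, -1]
x^2 + 2*x + 1

The characteristic polynomial is χ_A(x) = (x + 1)^4, so the eigenvalues are known. The minimal polynomial is
  m_A(x) = Π_λ (x − λ)^{k_λ}
where k_λ is the size of the *largest* Jordan block for λ (equivalently, the smallest k with (A − λI)^k v = 0 for every generalised eigenvector v of λ).

  λ = -1: largest Jordan block has size 2, contributing (x + 1)^2

So m_A(x) = (x + 1)^2 = x^2 + 2*x + 1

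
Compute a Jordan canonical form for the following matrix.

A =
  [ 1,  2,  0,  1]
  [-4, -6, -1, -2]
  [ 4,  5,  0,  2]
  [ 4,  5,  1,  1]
J_3(-1) ⊕ J_1(-1)

The characteristic polynomial is
  det(x·I − A) = x^4 + 4*x^3 + 6*x^2 + 4*x + 1 = (x + 1)^4

Eigenvalues and multiplicities (the geometric multiplicity of λ is n − rank(A − λI), which equals the number of Jordan blocks for λ):
  λ = -1: algebraic multiplicity = 4, geometric multiplicity = 2

Determining the block sizes for each eigenvalue:
  λ = -1: with am = 4 and gm = 2, the partition is not yet determined (e.g. several partitions of 4 into 2 parts exist). Let N = A − (-1)·I. Computing rank(N^1) = 2, rank(N^2) = 1, rank(N^3) = 0; the number of blocks of size ≥ j is rank(N^{j−1}) − rank(N^j), giving [2, 1, 1]. So we have 1 block(s) of size 3, 1 block(s) of size 1 → block sizes [3, 1]

Assembling the blocks gives a Jordan form
J =
  [-1,  1,  0,  0]
  [ 0, -1,  1,  0]
  [ 0,  0, -1,  0]
  [ 0,  0,  0, -1]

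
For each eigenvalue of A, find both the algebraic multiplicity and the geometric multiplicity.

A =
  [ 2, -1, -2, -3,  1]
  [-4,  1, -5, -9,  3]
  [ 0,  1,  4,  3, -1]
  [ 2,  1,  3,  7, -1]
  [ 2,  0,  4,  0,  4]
λ = 2: alg = 1, geom = 1; λ = 4: alg = 4, geom = 2

Step 1 — factor the characteristic polynomial to read off the algebraic multiplicities:
  χ_A(x) = (x - 4)^4*(x - 2)

Step 2 — compute geometric multiplicities via the rank-nullity identity g(λ) = n − rank(A − λI):
  rank(A − (2)·I) = 4, so dim ker(A − (2)·I) = n − 4 = 1
  rank(A − (4)·I) = 3, so dim ker(A − (4)·I) = n − 3 = 2

Summary:
  λ = 2: algebraic multiplicity = 1, geometric multiplicity = 1
  λ = 4: algebraic multiplicity = 4, geometric multiplicity = 2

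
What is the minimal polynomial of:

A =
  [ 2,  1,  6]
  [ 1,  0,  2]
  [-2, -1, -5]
x^3 + 3*x^2 + 3*x + 1

The characteristic polynomial is χ_A(x) = (x + 1)^3, so the eigenvalues are known. The minimal polynomial is
  m_A(x) = Π_λ (x − λ)^{k_λ}
where k_λ is the size of the *largest* Jordan block for λ (equivalently, the smallest k with (A − λI)^k v = 0 for every generalised eigenvector v of λ).

  λ = -1: largest Jordan block has size 3, contributing (x + 1)^3

So m_A(x) = (x + 1)^3 = x^3 + 3*x^2 + 3*x + 1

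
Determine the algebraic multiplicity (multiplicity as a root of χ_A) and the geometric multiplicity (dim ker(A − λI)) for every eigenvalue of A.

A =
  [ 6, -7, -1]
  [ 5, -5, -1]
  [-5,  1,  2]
λ = 1: alg = 3, geom = 1

Step 1 — factor the characteristic polynomial to read off the algebraic multiplicities:
  χ_A(x) = (x - 1)^3

Step 2 — compute geometric multiplicities via the rank-nullity identity g(λ) = n − rank(A − λI):
  rank(A − (1)·I) = 2, so dim ker(A − (1)·I) = n − 2 = 1

Summary:
  λ = 1: algebraic multiplicity = 3, geometric multiplicity = 1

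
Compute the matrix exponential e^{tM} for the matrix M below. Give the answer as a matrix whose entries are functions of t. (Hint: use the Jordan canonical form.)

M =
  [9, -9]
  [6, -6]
e^{tM} =
  [3*exp(3*t) - 2, 3 - 3*exp(3*t)]
  [2*exp(3*t) - 2, 3 - 2*exp(3*t)]

Strategy: write M = P · J · P⁻¹ where J is a Jordan canonical form, so e^{tM} = P · e^{tJ} · P⁻¹, and e^{tJ} can be computed block-by-block.

M has Jordan form
J =
  [0, 0]
  [0, 3]
(up to reordering of blocks).

Per-block formulas:
  For a 1×1 block at λ = 0: exp(t · [0]) = [e^(0t)].
  For a 1×1 block at λ = 3: exp(t · [3]) = [e^(3t)].

After assembling e^{tJ} and conjugating by P, we get:

e^{tM} =
  [3*exp(3*t) - 2, 3 - 3*exp(3*t)]
  [2*exp(3*t) - 2, 3 - 2*exp(3*t)]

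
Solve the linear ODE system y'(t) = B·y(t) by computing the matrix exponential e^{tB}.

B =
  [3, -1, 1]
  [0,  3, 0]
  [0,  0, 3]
e^{tB} =
  [exp(3*t), -t*exp(3*t), t*exp(3*t)]
  [0, exp(3*t), 0]
  [0, 0, exp(3*t)]

Strategy: write B = P · J · P⁻¹ where J is a Jordan canonical form, so e^{tB} = P · e^{tJ} · P⁻¹, and e^{tJ} can be computed block-by-block.

B has Jordan form
J =
  [3, 1, 0]
  [0, 3, 0]
  [0, 0, 3]
(up to reordering of blocks).

Per-block formulas:
  For a 1×1 block at λ = 3: exp(t · [3]) = [e^(3t)].
  For a 2×2 Jordan block J_2(3): exp(t · J_2(3)) = e^(3t)·(I + t·N), where N is the 2×2 nilpotent shift.

After assembling e^{tJ} and conjugating by P, we get:

e^{tB} =
  [exp(3*t), -t*exp(3*t), t*exp(3*t)]
  [0, exp(3*t), 0]
  [0, 0, exp(3*t)]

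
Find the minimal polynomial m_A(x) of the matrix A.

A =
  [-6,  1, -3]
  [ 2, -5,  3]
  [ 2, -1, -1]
x^2 + 8*x + 16

The characteristic polynomial is χ_A(x) = (x + 4)^3, so the eigenvalues are known. The minimal polynomial is
  m_A(x) = Π_λ (x − λ)^{k_λ}
where k_λ is the size of the *largest* Jordan block for λ (equivalently, the smallest k with (A − λI)^k v = 0 for every generalised eigenvector v of λ).

  λ = -4: largest Jordan block has size 2, contributing (x + 4)^2

So m_A(x) = (x + 4)^2 = x^2 + 8*x + 16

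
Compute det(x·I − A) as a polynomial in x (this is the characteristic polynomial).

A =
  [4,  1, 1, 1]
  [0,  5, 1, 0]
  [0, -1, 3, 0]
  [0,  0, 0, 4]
x^4 - 16*x^3 + 96*x^2 - 256*x + 256

Expanding det(x·I − A) (e.g. by cofactor expansion or by noting that A is similar to its Jordan form J, which has the same characteristic polynomial as A) gives
  χ_A(x) = x^4 - 16*x^3 + 96*x^2 - 256*x + 256
which factors as (x - 4)^4. The eigenvalues (with algebraic multiplicities) are λ = 4 with multiplicity 4.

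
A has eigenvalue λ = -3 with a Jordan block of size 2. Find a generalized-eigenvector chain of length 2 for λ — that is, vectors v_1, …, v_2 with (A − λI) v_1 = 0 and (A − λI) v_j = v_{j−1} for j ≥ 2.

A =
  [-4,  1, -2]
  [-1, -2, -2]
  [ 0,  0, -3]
A Jordan chain for λ = -3 of length 2:
v_1 = (-1, -1, 0)ᵀ
v_2 = (1, 0, 0)ᵀ

Let N = A − (-3)·I. We want v_2 with N^2 v_2 = 0 but N^1 v_2 ≠ 0; then v_{j-1} := N · v_j for j = 2, …, 2.

Pick v_2 = (1, 0, 0)ᵀ.
Then v_1 = N · v_2 = (-1, -1, 0)ᵀ.

Sanity check: (A − (-3)·I) v_1 = (0, 0, 0)ᵀ = 0. ✓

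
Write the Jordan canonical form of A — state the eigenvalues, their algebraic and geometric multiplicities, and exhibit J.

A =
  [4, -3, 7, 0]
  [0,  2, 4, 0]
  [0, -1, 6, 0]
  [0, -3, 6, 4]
J_3(4) ⊕ J_1(4)

The characteristic polynomial is
  det(x·I − A) = x^4 - 16*x^3 + 96*x^2 - 256*x + 256 = (x - 4)^4

Eigenvalues and multiplicities (the geometric multiplicity of λ is n − rank(A − λI), which equals the number of Jordan blocks for λ):
  λ = 4: algebraic multiplicity = 4, geometric multiplicity = 2

Determining the block sizes for each eigenvalue:
  λ = 4: with am = 4 and gm = 2, the partition is not yet determined (e.g. several partitions of 4 into 2 parts exist). Let N = A − (4)·I. Computing rank(N^1) = 2, rank(N^2) = 1, rank(N^3) = 0; the number of blocks of size ≥ j is rank(N^{j−1}) − rank(N^j), giving [2, 1, 1]. So we have 1 block(s) of size 3, 1 block(s) of size 1 → block sizes [3, 1]

Assembling the blocks gives a Jordan form
J =
  [4, 1, 0, 0]
  [0, 4, 1, 0]
  [0, 0, 4, 0]
  [0, 0, 0, 4]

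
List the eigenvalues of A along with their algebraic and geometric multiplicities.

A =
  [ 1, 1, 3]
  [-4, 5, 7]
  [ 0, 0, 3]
λ = 3: alg = 3, geom = 1

Step 1 — factor the characteristic polynomial to read off the algebraic multiplicities:
  χ_A(x) = (x - 3)^3

Step 2 — compute geometric multiplicities via the rank-nullity identity g(λ) = n − rank(A − λI):
  rank(A − (3)·I) = 2, so dim ker(A − (3)·I) = n − 2 = 1

Summary:
  λ = 3: algebraic multiplicity = 3, geometric multiplicity = 1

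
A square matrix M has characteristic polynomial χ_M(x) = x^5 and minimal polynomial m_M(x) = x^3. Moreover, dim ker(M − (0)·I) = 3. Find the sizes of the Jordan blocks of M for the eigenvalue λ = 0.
Block sizes for λ = 0: [3, 1, 1]

Step 1 — from the characteristic polynomial, algebraic multiplicity of λ = 0 is 5. From dim ker(M − (0)·I) = 3, there are exactly 3 Jordan blocks for λ = 0.
Step 2 — from the minimal polynomial, the factor (x − 0)^3 tells us the largest block for λ = 0 has size 3.
Step 3 — with total size 5, 3 blocks, and largest block 3, the block sizes (in nonincreasing order) are [3, 1, 1].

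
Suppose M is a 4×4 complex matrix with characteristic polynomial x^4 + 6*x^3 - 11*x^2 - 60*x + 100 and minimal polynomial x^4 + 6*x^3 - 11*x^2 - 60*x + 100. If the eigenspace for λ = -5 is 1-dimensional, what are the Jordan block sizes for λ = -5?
Block sizes for λ = -5: [2]

Step 1 — from the characteristic polynomial, algebraic multiplicity of λ = -5 is 2. From dim ker(M − (-5)·I) = 1, there are exactly 1 Jordan blocks for λ = -5.
Step 2 — from the minimal polynomial, the factor (x + 5)^2 tells us the largest block for λ = -5 has size 2.
Step 3 — with total size 2, 1 blocks, and largest block 2, the block sizes (in nonincreasing order) are [2].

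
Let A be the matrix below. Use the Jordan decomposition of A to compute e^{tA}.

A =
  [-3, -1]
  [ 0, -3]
e^{tA} =
  [exp(-3*t), -t*exp(-3*t)]
  [0, exp(-3*t)]

Strategy: write A = P · J · P⁻¹ where J is a Jordan canonical form, so e^{tA} = P · e^{tJ} · P⁻¹, and e^{tJ} can be computed block-by-block.

A has Jordan form
J =
  [-3,  1]
  [ 0, -3]
(up to reordering of blocks).

Per-block formulas:
  For a 2×2 Jordan block J_2(-3): exp(t · J_2(-3)) = e^(-3t)·(I + t·N), where N is the 2×2 nilpotent shift.

After assembling e^{tJ} and conjugating by P, we get:

e^{tA} =
  [exp(-3*t), -t*exp(-3*t)]
  [0, exp(-3*t)]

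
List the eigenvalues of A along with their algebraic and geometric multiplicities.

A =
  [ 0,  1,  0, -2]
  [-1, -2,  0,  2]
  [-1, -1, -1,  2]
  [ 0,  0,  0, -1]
λ = -1: alg = 4, geom = 3

Step 1 — factor the characteristic polynomial to read off the algebraic multiplicities:
  χ_A(x) = (x + 1)^4

Step 2 — compute geometric multiplicities via the rank-nullity identity g(λ) = n − rank(A − λI):
  rank(A − (-1)·I) = 1, so dim ker(A − (-1)·I) = n − 1 = 3

Summary:
  λ = -1: algebraic multiplicity = 4, geometric multiplicity = 3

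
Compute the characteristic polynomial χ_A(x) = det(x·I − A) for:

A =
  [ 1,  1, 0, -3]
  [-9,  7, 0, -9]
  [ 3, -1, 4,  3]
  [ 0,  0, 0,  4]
x^4 - 16*x^3 + 96*x^2 - 256*x + 256

Expanding det(x·I − A) (e.g. by cofactor expansion or by noting that A is similar to its Jordan form J, which has the same characteristic polynomial as A) gives
  χ_A(x) = x^4 - 16*x^3 + 96*x^2 - 256*x + 256
which factors as (x - 4)^4. The eigenvalues (with algebraic multiplicities) are λ = 4 with multiplicity 4.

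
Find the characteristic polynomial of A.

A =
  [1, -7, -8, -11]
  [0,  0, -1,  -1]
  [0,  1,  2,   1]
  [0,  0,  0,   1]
x^4 - 4*x^3 + 6*x^2 - 4*x + 1

Expanding det(x·I − A) (e.g. by cofactor expansion or by noting that A is similar to its Jordan form J, which has the same characteristic polynomial as A) gives
  χ_A(x) = x^4 - 4*x^3 + 6*x^2 - 4*x + 1
which factors as (x - 1)^4. The eigenvalues (with algebraic multiplicities) are λ = 1 with multiplicity 4.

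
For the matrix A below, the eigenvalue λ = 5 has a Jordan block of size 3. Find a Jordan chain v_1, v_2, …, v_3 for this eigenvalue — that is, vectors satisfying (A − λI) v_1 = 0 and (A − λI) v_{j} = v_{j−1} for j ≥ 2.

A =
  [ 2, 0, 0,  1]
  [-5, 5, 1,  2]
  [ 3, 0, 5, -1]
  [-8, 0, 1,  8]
A Jordan chain for λ = 5 of length 3:
v_1 = (1, 2, -1, 3)ᵀ
v_2 = (-3, -5, 3, -8)ᵀ
v_3 = (1, 0, 0, 0)ᵀ

Let N = A − (5)·I. We want v_3 with N^3 v_3 = 0 but N^2 v_3 ≠ 0; then v_{j-1} := N · v_j for j = 3, …, 2.

Pick v_3 = (1, 0, 0, 0)ᵀ.
Then v_2 = N · v_3 = (-3, -5, 3, -8)ᵀ.
Then v_1 = N · v_2 = (1, 2, -1, 3)ᵀ.

Sanity check: (A − (5)·I) v_1 = (0, 0, 0, 0)ᵀ = 0. ✓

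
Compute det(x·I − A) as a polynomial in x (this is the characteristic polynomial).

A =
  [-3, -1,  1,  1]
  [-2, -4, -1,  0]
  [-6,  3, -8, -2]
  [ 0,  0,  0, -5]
x^4 + 20*x^3 + 150*x^2 + 500*x + 625

Expanding det(x·I − A) (e.g. by cofactor expansion or by noting that A is similar to its Jordan form J, which has the same characteristic polynomial as A) gives
  χ_A(x) = x^4 + 20*x^3 + 150*x^2 + 500*x + 625
which factors as (x + 5)^4. The eigenvalues (with algebraic multiplicities) are λ = -5 with multiplicity 4.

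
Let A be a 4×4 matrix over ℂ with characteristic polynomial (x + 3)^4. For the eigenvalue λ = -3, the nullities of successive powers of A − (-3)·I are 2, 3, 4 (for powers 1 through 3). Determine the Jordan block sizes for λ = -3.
Block sizes for λ = -3: [3, 1]

From the dimensions of kernels of powers, the number of Jordan blocks of size at least j is d_j − d_{j−1} where d_j = dim ker(N^j) (with d_0 = 0). Computing the differences gives [2, 1, 1].
The number of blocks of size exactly k is (#blocks of size ≥ k) − (#blocks of size ≥ k + 1), so the partition is: 1 block(s) of size 1, 1 block(s) of size 3.
In nonincreasing order the block sizes are [3, 1].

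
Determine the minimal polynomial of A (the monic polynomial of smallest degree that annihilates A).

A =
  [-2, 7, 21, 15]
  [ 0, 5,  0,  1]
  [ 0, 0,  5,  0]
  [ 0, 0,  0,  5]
x^3 - 8*x^2 + 5*x + 50

The characteristic polynomial is χ_A(x) = (x - 5)^3*(x + 2), so the eigenvalues are known. The minimal polynomial is
  m_A(x) = Π_λ (x − λ)^{k_λ}
where k_λ is the size of the *largest* Jordan block for λ (equivalently, the smallest k with (A − λI)^k v = 0 for every generalised eigenvector v of λ).

  λ = -2: largest Jordan block has size 1, contributing (x + 2)
  λ = 5: largest Jordan block has size 2, contributing (x − 5)^2

So m_A(x) = (x - 5)^2*(x + 2) = x^3 - 8*x^2 + 5*x + 50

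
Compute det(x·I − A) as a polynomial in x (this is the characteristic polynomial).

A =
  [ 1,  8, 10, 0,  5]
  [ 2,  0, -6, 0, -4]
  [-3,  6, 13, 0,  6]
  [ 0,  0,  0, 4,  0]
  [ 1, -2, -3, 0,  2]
x^5 - 20*x^4 + 160*x^3 - 640*x^2 + 1280*x - 1024

Expanding det(x·I − A) (e.g. by cofactor expansion or by noting that A is similar to its Jordan form J, which has the same characteristic polynomial as A) gives
  χ_A(x) = x^5 - 20*x^4 + 160*x^3 - 640*x^2 + 1280*x - 1024
which factors as (x - 4)^5. The eigenvalues (with algebraic multiplicities) are λ = 4 with multiplicity 5.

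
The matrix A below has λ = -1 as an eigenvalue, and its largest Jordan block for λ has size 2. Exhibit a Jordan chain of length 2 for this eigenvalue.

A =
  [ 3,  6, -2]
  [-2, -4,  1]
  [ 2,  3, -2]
A Jordan chain for λ = -1 of length 2:
v_1 = (4, -2, 2)ᵀ
v_2 = (1, 0, 0)ᵀ

Let N = A − (-1)·I. We want v_2 with N^2 v_2 = 0 but N^1 v_2 ≠ 0; then v_{j-1} := N · v_j for j = 2, …, 2.

Pick v_2 = (1, 0, 0)ᵀ.
Then v_1 = N · v_2 = (4, -2, 2)ᵀ.

Sanity check: (A − (-1)·I) v_1 = (0, 0, 0)ᵀ = 0. ✓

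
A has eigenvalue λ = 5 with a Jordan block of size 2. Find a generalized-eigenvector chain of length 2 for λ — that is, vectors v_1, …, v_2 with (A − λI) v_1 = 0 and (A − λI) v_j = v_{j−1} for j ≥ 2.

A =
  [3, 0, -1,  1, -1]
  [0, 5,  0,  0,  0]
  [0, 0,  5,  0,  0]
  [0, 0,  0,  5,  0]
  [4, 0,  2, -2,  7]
A Jordan chain for λ = 5 of length 2:
v_1 = (-2, 0, 0, 0, 4)ᵀ
v_2 = (1, 0, 0, 0, 0)ᵀ

Let N = A − (5)·I. We want v_2 with N^2 v_2 = 0 but N^1 v_2 ≠ 0; then v_{j-1} := N · v_j for j = 2, …, 2.

Pick v_2 = (1, 0, 0, 0, 0)ᵀ.
Then v_1 = N · v_2 = (-2, 0, 0, 0, 4)ᵀ.

Sanity check: (A − (5)·I) v_1 = (0, 0, 0, 0, 0)ᵀ = 0. ✓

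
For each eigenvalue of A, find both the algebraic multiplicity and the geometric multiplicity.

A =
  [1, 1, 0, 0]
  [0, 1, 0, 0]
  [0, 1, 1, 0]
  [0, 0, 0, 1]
λ = 1: alg = 4, geom = 3

Step 1 — factor the characteristic polynomial to read off the algebraic multiplicities:
  χ_A(x) = (x - 1)^4

Step 2 — compute geometric multiplicities via the rank-nullity identity g(λ) = n − rank(A − λI):
  rank(A − (1)·I) = 1, so dim ker(A − (1)·I) = n − 1 = 3

Summary:
  λ = 1: algebraic multiplicity = 4, geometric multiplicity = 3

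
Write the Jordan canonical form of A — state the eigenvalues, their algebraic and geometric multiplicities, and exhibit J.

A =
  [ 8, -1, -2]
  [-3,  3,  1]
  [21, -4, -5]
J_3(2)

The characteristic polynomial is
  det(x·I − A) = x^3 - 6*x^2 + 12*x - 8 = (x - 2)^3

Eigenvalues and multiplicities (the geometric multiplicity of λ is n − rank(A − λI), which equals the number of Jordan blocks for λ):
  λ = 2: algebraic multiplicity = 3, geometric multiplicity = 1

Determining the block sizes for each eigenvalue:
  λ = 2: one block (gm = 1), so the single block has size am = 3 → block sizes [3]

Assembling the blocks gives a Jordan form
J =
  [2, 1, 0]
  [0, 2, 1]
  [0, 0, 2]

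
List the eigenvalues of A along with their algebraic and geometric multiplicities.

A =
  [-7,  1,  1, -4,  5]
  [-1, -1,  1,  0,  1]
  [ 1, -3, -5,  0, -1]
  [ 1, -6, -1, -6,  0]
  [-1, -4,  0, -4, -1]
λ = -4: alg = 5, geom = 2

Step 1 — factor the characteristic polynomial to read off the algebraic multiplicities:
  χ_A(x) = (x + 4)^5

Step 2 — compute geometric multiplicities via the rank-nullity identity g(λ) = n − rank(A − λI):
  rank(A − (-4)·I) = 3, so dim ker(A − (-4)·I) = n − 3 = 2

Summary:
  λ = -4: algebraic multiplicity = 5, geometric multiplicity = 2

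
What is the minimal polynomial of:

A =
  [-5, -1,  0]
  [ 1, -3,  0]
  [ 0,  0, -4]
x^2 + 8*x + 16

The characteristic polynomial is χ_A(x) = (x + 4)^3, so the eigenvalues are known. The minimal polynomial is
  m_A(x) = Π_λ (x − λ)^{k_λ}
where k_λ is the size of the *largest* Jordan block for λ (equivalently, the smallest k with (A − λI)^k v = 0 for every generalised eigenvector v of λ).

  λ = -4: largest Jordan block has size 2, contributing (x + 4)^2

So m_A(x) = (x + 4)^2 = x^2 + 8*x + 16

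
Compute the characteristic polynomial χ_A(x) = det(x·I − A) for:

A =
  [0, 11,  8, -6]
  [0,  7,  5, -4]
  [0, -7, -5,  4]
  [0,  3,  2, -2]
x^4

Expanding det(x·I − A) (e.g. by cofactor expansion or by noting that A is similar to its Jordan form J, which has the same characteristic polynomial as A) gives
  χ_A(x) = x^4
which factors as x^4. The eigenvalues (with algebraic multiplicities) are λ = 0 with multiplicity 4.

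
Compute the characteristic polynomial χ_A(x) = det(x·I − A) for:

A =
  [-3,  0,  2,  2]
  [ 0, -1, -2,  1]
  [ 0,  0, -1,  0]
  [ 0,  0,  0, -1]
x^4 + 6*x^3 + 12*x^2 + 10*x + 3

Expanding det(x·I − A) (e.g. by cofactor expansion or by noting that A is similar to its Jordan form J, which has the same characteristic polynomial as A) gives
  χ_A(x) = x^4 + 6*x^3 + 12*x^2 + 10*x + 3
which factors as (x + 1)^3*(x + 3). The eigenvalues (with algebraic multiplicities) are λ = -3 with multiplicity 1, λ = -1 with multiplicity 3.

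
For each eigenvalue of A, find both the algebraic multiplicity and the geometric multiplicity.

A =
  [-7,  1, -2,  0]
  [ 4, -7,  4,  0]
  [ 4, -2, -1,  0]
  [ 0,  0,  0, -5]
λ = -5: alg = 4, geom = 3

Step 1 — factor the characteristic polynomial to read off the algebraic multiplicities:
  χ_A(x) = (x + 5)^4

Step 2 — compute geometric multiplicities via the rank-nullity identity g(λ) = n − rank(A − λI):
  rank(A − (-5)·I) = 1, so dim ker(A − (-5)·I) = n − 1 = 3

Summary:
  λ = -5: algebraic multiplicity = 4, geometric multiplicity = 3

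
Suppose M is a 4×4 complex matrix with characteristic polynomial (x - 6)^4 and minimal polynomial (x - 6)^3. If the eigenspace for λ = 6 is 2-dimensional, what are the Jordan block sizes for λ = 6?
Block sizes for λ = 6: [3, 1]

Step 1 — from the characteristic polynomial, algebraic multiplicity of λ = 6 is 4. From dim ker(M − (6)·I) = 2, there are exactly 2 Jordan blocks for λ = 6.
Step 2 — from the minimal polynomial, the factor (x − 6)^3 tells us the largest block for λ = 6 has size 3.
Step 3 — with total size 4, 2 blocks, and largest block 3, the block sizes (in nonincreasing order) are [3, 1].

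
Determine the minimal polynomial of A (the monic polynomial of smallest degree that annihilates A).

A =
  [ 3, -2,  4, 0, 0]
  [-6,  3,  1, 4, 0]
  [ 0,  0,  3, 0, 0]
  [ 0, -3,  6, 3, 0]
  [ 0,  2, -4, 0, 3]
x^3 - 9*x^2 + 27*x - 27

The characteristic polynomial is χ_A(x) = (x - 3)^5, so the eigenvalues are known. The minimal polynomial is
  m_A(x) = Π_λ (x − λ)^{k_λ}
where k_λ is the size of the *largest* Jordan block for λ (equivalently, the smallest k with (A − λI)^k v = 0 for every generalised eigenvector v of λ).

  λ = 3: largest Jordan block has size 3, contributing (x − 3)^3

So m_A(x) = (x - 3)^3 = x^3 - 9*x^2 + 27*x - 27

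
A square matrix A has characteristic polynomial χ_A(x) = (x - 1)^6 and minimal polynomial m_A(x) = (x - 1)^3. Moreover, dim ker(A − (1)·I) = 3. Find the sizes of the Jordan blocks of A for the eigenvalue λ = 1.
Block sizes for λ = 1: [3, 2, 1]

Step 1 — from the characteristic polynomial, algebraic multiplicity of λ = 1 is 6. From dim ker(A − (1)·I) = 3, there are exactly 3 Jordan blocks for λ = 1.
Step 2 — from the minimal polynomial, the factor (x − 1)^3 tells us the largest block for λ = 1 has size 3.
Step 3 — with total size 6, 3 blocks, and largest block 3, the block sizes (in nonincreasing order) are [3, 2, 1].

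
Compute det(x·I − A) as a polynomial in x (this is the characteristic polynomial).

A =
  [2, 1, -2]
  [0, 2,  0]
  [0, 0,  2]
x^3 - 6*x^2 + 12*x - 8

Expanding det(x·I − A) (e.g. by cofactor expansion or by noting that A is similar to its Jordan form J, which has the same characteristic polynomial as A) gives
  χ_A(x) = x^3 - 6*x^2 + 12*x - 8
which factors as (x - 2)^3. The eigenvalues (with algebraic multiplicities) are λ = 2 with multiplicity 3.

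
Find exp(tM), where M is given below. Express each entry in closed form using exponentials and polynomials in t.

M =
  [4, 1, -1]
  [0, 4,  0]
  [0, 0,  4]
e^{tM} =
  [exp(4*t), t*exp(4*t), -t*exp(4*t)]
  [0, exp(4*t), 0]
  [0, 0, exp(4*t)]

Strategy: write M = P · J · P⁻¹ where J is a Jordan canonical form, so e^{tM} = P · e^{tJ} · P⁻¹, and e^{tJ} can be computed block-by-block.

M has Jordan form
J =
  [4, 1, 0]
  [0, 4, 0]
  [0, 0, 4]
(up to reordering of blocks).

Per-block formulas:
  For a 1×1 block at λ = 4: exp(t · [4]) = [e^(4t)].
  For a 2×2 Jordan block J_2(4): exp(t · J_2(4)) = e^(4t)·(I + t·N), where N is the 2×2 nilpotent shift.

After assembling e^{tJ} and conjugating by P, we get:

e^{tM} =
  [exp(4*t), t*exp(4*t), -t*exp(4*t)]
  [0, exp(4*t), 0]
  [0, 0, exp(4*t)]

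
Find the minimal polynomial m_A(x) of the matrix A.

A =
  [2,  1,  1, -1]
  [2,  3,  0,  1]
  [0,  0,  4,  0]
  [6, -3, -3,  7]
x^3 - 12*x^2 + 48*x - 64

The characteristic polynomial is χ_A(x) = (x - 4)^4, so the eigenvalues are known. The minimal polynomial is
  m_A(x) = Π_λ (x − λ)^{k_λ}
where k_λ is the size of the *largest* Jordan block for λ (equivalently, the smallest k with (A − λI)^k v = 0 for every generalised eigenvector v of λ).

  λ = 4: largest Jordan block has size 3, contributing (x − 4)^3

So m_A(x) = (x - 4)^3 = x^3 - 12*x^2 + 48*x - 64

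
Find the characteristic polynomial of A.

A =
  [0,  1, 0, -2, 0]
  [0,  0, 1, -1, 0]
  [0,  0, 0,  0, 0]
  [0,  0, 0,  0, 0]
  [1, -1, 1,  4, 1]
x^5 - x^4

Expanding det(x·I − A) (e.g. by cofactor expansion or by noting that A is similar to its Jordan form J, which has the same characteristic polynomial as A) gives
  χ_A(x) = x^5 - x^4
which factors as x^4*(x - 1). The eigenvalues (with algebraic multiplicities) are λ = 0 with multiplicity 4, λ = 1 with multiplicity 1.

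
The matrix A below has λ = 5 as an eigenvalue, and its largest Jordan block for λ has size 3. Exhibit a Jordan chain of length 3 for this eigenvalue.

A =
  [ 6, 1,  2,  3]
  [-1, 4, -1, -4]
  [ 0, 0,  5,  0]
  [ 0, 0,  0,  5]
A Jordan chain for λ = 5 of length 3:
v_1 = (1, -1, 0, 0)ᵀ
v_2 = (2, -1, 0, 0)ᵀ
v_3 = (0, 0, 1, 0)ᵀ

Let N = A − (5)·I. We want v_3 with N^3 v_3 = 0 but N^2 v_3 ≠ 0; then v_{j-1} := N · v_j for j = 3, …, 2.

Pick v_3 = (0, 0, 1, 0)ᵀ.
Then v_2 = N · v_3 = (2, -1, 0, 0)ᵀ.
Then v_1 = N · v_2 = (1, -1, 0, 0)ᵀ.

Sanity check: (A − (5)·I) v_1 = (0, 0, 0, 0)ᵀ = 0. ✓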